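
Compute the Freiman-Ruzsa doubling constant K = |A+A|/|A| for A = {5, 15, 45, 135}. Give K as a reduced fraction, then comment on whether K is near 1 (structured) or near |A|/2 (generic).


|A| = 4.
Compute A + A by enumerating all 16 pairs.
A + A = {10, 20, 30, 50, 60, 90, 140, 150, 180, 270}, so |A + A| = 10.
K = |A + A| / |A| = 10/4 = 5/2 ≈ 2.5000.
Reference: AP of size 4 gives K = 7/4 ≈ 1.7500; a fully generic set of size 4 gives K ≈ 2.5000.

|A| = 4, |A + A| = 10, K = 10/4 = 5/2.


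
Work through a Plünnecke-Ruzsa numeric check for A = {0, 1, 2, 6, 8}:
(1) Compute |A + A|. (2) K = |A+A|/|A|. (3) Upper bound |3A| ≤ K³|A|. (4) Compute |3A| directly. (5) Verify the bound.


|A| = 5.
Step 1: Compute A + A by enumerating all 25 pairs.
A + A = {0, 1, 2, 3, 4, 6, 7, 8, 9, 10, 12, 14, 16}, so |A + A| = 13.
Step 2: Doubling constant K = |A + A|/|A| = 13/5 = 13/5 ≈ 2.6000.
Step 3: Plünnecke-Ruzsa gives |3A| ≤ K³·|A| = (2.6000)³ · 5 ≈ 87.8800.
Step 4: Compute 3A = A + A + A directly by enumerating all triples (a,b,c) ∈ A³; |3A| = 22.
Step 5: Check 22 ≤ 87.8800? Yes ✓.

K = 13/5, Plünnecke-Ruzsa bound K³|A| ≈ 87.8800, |3A| = 22, inequality holds.


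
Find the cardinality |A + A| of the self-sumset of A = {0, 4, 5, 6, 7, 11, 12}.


A + A = {a + a' : a, a' ∈ A}; |A| = 7.
General bounds: 2|A| - 1 ≤ |A + A| ≤ |A|(|A|+1)/2, i.e. 13 ≤ |A + A| ≤ 28.
Lower bound 2|A|-1 is attained iff A is an arithmetic progression.
Enumerate sums a + a' for a ≤ a' (symmetric, so this suffices):
a = 0: 0+0=0, 0+4=4, 0+5=5, 0+6=6, 0+7=7, 0+11=11, 0+12=12
a = 4: 4+4=8, 4+5=9, 4+6=10, 4+7=11, 4+11=15, 4+12=16
a = 5: 5+5=10, 5+6=11, 5+7=12, 5+11=16, 5+12=17
a = 6: 6+6=12, 6+7=13, 6+11=17, 6+12=18
a = 7: 7+7=14, 7+11=18, 7+12=19
a = 11: 11+11=22, 11+12=23
a = 12: 12+12=24
Distinct sums: {0, 4, 5, 6, 7, 8, 9, 10, 11, 12, 13, 14, 15, 16, 17, 18, 19, 22, 23, 24}
|A + A| = 20

|A + A| = 20


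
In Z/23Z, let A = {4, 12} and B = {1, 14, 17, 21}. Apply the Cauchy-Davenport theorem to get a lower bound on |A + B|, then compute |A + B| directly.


Cauchy-Davenport: |A + B| ≥ min(p, |A| + |B| - 1) for A, B nonempty in Z/pZ.
|A| = 2, |B| = 4, p = 23.
CD lower bound = min(23, 2 + 4 - 1) = min(23, 5) = 5.
Compute A + B mod 23 directly:
a = 4: 4+1=5, 4+14=18, 4+17=21, 4+21=2
a = 12: 12+1=13, 12+14=3, 12+17=6, 12+21=10
A + B = {2, 3, 5, 6, 10, 13, 18, 21}, so |A + B| = 8.
Verify: 8 ≥ 5? Yes ✓.

CD lower bound = 5, actual |A + B| = 8.


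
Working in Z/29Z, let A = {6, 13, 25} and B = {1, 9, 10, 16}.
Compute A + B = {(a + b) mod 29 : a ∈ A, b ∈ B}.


Work in Z/29Z: reduce every sum a + b modulo 29.
Enumerate all 12 pairs:
a = 6: 6+1=7, 6+9=15, 6+10=16, 6+16=22
a = 13: 13+1=14, 13+9=22, 13+10=23, 13+16=0
a = 25: 25+1=26, 25+9=5, 25+10=6, 25+16=12
Distinct residues collected: {0, 5, 6, 7, 12, 14, 15, 16, 22, 23, 26}
|A + B| = 11 (out of 29 total residues).

A + B = {0, 5, 6, 7, 12, 14, 15, 16, 22, 23, 26}


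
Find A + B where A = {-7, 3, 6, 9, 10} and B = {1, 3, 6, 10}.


A + B = {a + b : a ∈ A, b ∈ B}.
Enumerate all |A|·|B| = 5·4 = 20 pairs (a, b) and collect distinct sums.
a = -7: -7+1=-6, -7+3=-4, -7+6=-1, -7+10=3
a = 3: 3+1=4, 3+3=6, 3+6=9, 3+10=13
a = 6: 6+1=7, 6+3=9, 6+6=12, 6+10=16
a = 9: 9+1=10, 9+3=12, 9+6=15, 9+10=19
a = 10: 10+1=11, 10+3=13, 10+6=16, 10+10=20
Collecting distinct sums: A + B = {-6, -4, -1, 3, 4, 6, 7, 9, 10, 11, 12, 13, 15, 16, 19, 20}
|A + B| = 16

A + B = {-6, -4, -1, 3, 4, 6, 7, 9, 10, 11, 12, 13, 15, 16, 19, 20}


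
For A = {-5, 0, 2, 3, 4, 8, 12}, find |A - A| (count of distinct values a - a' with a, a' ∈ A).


A - A = {a - a' : a, a' ∈ A}; |A| = 7.
Bounds: 2|A|-1 ≤ |A - A| ≤ |A|² - |A| + 1, i.e. 13 ≤ |A - A| ≤ 43.
Note: 0 ∈ A - A always (from a - a). The set is symmetric: if d ∈ A - A then -d ∈ A - A.
Enumerate nonzero differences d = a - a' with a > a' (then include -d):
Positive differences: {1, 2, 3, 4, 5, 6, 7, 8, 9, 10, 12, 13, 17}
Full difference set: {0} ∪ (positive diffs) ∪ (negative diffs).
|A - A| = 1 + 2·13 = 27 (matches direct enumeration: 27).

|A - A| = 27


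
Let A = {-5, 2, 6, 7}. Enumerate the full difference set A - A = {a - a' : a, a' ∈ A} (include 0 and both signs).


A - A = {a - a' : a, a' ∈ A}.
Compute a - a' for each ordered pair (a, a'):
a = -5: -5--5=0, -5-2=-7, -5-6=-11, -5-7=-12
a = 2: 2--5=7, 2-2=0, 2-6=-4, 2-7=-5
a = 6: 6--5=11, 6-2=4, 6-6=0, 6-7=-1
a = 7: 7--5=12, 7-2=5, 7-6=1, 7-7=0
Collecting distinct values (and noting 0 appears from a-a):
A - A = {-12, -11, -7, -5, -4, -1, 0, 1, 4, 5, 7, 11, 12}
|A - A| = 13

A - A = {-12, -11, -7, -5, -4, -1, 0, 1, 4, 5, 7, 11, 12}


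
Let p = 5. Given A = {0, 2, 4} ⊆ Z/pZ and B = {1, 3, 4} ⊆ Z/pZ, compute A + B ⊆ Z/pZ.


Work in Z/5Z: reduce every sum a + b modulo 5.
Enumerate all 9 pairs:
a = 0: 0+1=1, 0+3=3, 0+4=4
a = 2: 2+1=3, 2+3=0, 2+4=1
a = 4: 4+1=0, 4+3=2, 4+4=3
Distinct residues collected: {0, 1, 2, 3, 4}
|A + B| = 5 (out of 5 total residues).

A + B = {0, 1, 2, 3, 4}


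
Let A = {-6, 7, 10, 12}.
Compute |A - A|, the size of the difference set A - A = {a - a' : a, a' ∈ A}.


A - A = {a - a' : a, a' ∈ A}; |A| = 4.
Bounds: 2|A|-1 ≤ |A - A| ≤ |A|² - |A| + 1, i.e. 7 ≤ |A - A| ≤ 13.
Note: 0 ∈ A - A always (from a - a). The set is symmetric: if d ∈ A - A then -d ∈ A - A.
Enumerate nonzero differences d = a - a' with a > a' (then include -d):
Positive differences: {2, 3, 5, 13, 16, 18}
Full difference set: {0} ∪ (positive diffs) ∪ (negative diffs).
|A - A| = 1 + 2·6 = 13 (matches direct enumeration: 13).

|A - A| = 13


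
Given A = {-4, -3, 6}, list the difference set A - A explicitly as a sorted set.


A - A = {a - a' : a, a' ∈ A}.
Compute a - a' for each ordered pair (a, a'):
a = -4: -4--4=0, -4--3=-1, -4-6=-10
a = -3: -3--4=1, -3--3=0, -3-6=-9
a = 6: 6--4=10, 6--3=9, 6-6=0
Collecting distinct values (and noting 0 appears from a-a):
A - A = {-10, -9, -1, 0, 1, 9, 10}
|A - A| = 7

A - A = {-10, -9, -1, 0, 1, 9, 10}


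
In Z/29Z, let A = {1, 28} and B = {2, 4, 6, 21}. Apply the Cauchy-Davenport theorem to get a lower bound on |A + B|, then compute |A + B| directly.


Cauchy-Davenport: |A + B| ≥ min(p, |A| + |B| - 1) for A, B nonempty in Z/pZ.
|A| = 2, |B| = 4, p = 29.
CD lower bound = min(29, 2 + 4 - 1) = min(29, 5) = 5.
Compute A + B mod 29 directly:
a = 1: 1+2=3, 1+4=5, 1+6=7, 1+21=22
a = 28: 28+2=1, 28+4=3, 28+6=5, 28+21=20
A + B = {1, 3, 5, 7, 20, 22}, so |A + B| = 6.
Verify: 6 ≥ 5? Yes ✓.

CD lower bound = 5, actual |A + B| = 6.


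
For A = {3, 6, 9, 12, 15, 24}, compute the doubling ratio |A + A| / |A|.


|A| = 6.
Compute A + A by enumerating all 36 pairs.
A + A = {6, 9, 12, 15, 18, 21, 24, 27, 30, 33, 36, 39, 48}, so |A + A| = 13.
K = |A + A| / |A| = 13/6 (already in lowest terms) ≈ 2.1667.
Reference: AP of size 6 gives K = 11/6 ≈ 1.8333; a fully generic set of size 6 gives K ≈ 3.5000.

|A| = 6, |A + A| = 13, K = 13/6.


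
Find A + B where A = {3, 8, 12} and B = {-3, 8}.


A + B = {a + b : a ∈ A, b ∈ B}.
Enumerate all |A|·|B| = 3·2 = 6 pairs (a, b) and collect distinct sums.
a = 3: 3+-3=0, 3+8=11
a = 8: 8+-3=5, 8+8=16
a = 12: 12+-3=9, 12+8=20
Collecting distinct sums: A + B = {0, 5, 9, 11, 16, 20}
|A + B| = 6

A + B = {0, 5, 9, 11, 16, 20}


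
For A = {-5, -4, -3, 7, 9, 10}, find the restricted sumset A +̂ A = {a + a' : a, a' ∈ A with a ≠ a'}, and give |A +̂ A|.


Restricted sumset: A +̂ A = {a + a' : a ∈ A, a' ∈ A, a ≠ a'}.
Equivalently, take A + A and drop any sum 2a that is achievable ONLY as a + a for a ∈ A (i.e. sums representable only with equal summands).
Enumerate pairs (a, a') with a < a' (symmetric, so each unordered pair gives one sum; this covers all a ≠ a'):
  -5 + -4 = -9
  -5 + -3 = -8
  -5 + 7 = 2
  -5 + 9 = 4
  -5 + 10 = 5
  -4 + -3 = -7
  -4 + 7 = 3
  -4 + 9 = 5
  -4 + 10 = 6
  -3 + 7 = 4
  -3 + 9 = 6
  -3 + 10 = 7
  7 + 9 = 16
  7 + 10 = 17
  9 + 10 = 19
Collected distinct sums: {-9, -8, -7, 2, 3, 4, 5, 6, 7, 16, 17, 19}
|A +̂ A| = 12
(Reference bound: |A +̂ A| ≥ 2|A| - 3 for |A| ≥ 2, with |A| = 6 giving ≥ 9.)

|A +̂ A| = 12


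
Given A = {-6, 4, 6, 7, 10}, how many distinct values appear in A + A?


A + A = {a + a' : a, a' ∈ A}; |A| = 5.
General bounds: 2|A| - 1 ≤ |A + A| ≤ |A|(|A|+1)/2, i.e. 9 ≤ |A + A| ≤ 15.
Lower bound 2|A|-1 is attained iff A is an arithmetic progression.
Enumerate sums a + a' for a ≤ a' (symmetric, so this suffices):
a = -6: -6+-6=-12, -6+4=-2, -6+6=0, -6+7=1, -6+10=4
a = 4: 4+4=8, 4+6=10, 4+7=11, 4+10=14
a = 6: 6+6=12, 6+7=13, 6+10=16
a = 7: 7+7=14, 7+10=17
a = 10: 10+10=20
Distinct sums: {-12, -2, 0, 1, 4, 8, 10, 11, 12, 13, 14, 16, 17, 20}
|A + A| = 14

|A + A| = 14


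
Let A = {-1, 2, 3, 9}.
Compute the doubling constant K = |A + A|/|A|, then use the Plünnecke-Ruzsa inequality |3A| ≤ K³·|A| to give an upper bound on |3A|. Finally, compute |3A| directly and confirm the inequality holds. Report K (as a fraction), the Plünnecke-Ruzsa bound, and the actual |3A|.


|A| = 4.
Step 1: Compute A + A by enumerating all 16 pairs.
A + A = {-2, 1, 2, 4, 5, 6, 8, 11, 12, 18}, so |A + A| = 10.
Step 2: Doubling constant K = |A + A|/|A| = 10/4 = 10/4 ≈ 2.5000.
Step 3: Plünnecke-Ruzsa gives |3A| ≤ K³·|A| = (2.5000)³ · 4 ≈ 62.5000.
Step 4: Compute 3A = A + A + A directly by enumerating all triples (a,b,c) ∈ A³; |3A| = 19.
Step 5: Check 19 ≤ 62.5000? Yes ✓.

K = 10/4, Plünnecke-Ruzsa bound K³|A| ≈ 62.5000, |3A| = 19, inequality holds.


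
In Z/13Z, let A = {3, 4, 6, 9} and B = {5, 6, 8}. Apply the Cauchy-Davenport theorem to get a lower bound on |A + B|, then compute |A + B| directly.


Cauchy-Davenport: |A + B| ≥ min(p, |A| + |B| - 1) for A, B nonempty in Z/pZ.
|A| = 4, |B| = 3, p = 13.
CD lower bound = min(13, 4 + 3 - 1) = min(13, 6) = 6.
Compute A + B mod 13 directly:
a = 3: 3+5=8, 3+6=9, 3+8=11
a = 4: 4+5=9, 4+6=10, 4+8=12
a = 6: 6+5=11, 6+6=12, 6+8=1
a = 9: 9+5=1, 9+6=2, 9+8=4
A + B = {1, 2, 4, 8, 9, 10, 11, 12}, so |A + B| = 8.
Verify: 8 ≥ 6? Yes ✓.

CD lower bound = 6, actual |A + B| = 8.


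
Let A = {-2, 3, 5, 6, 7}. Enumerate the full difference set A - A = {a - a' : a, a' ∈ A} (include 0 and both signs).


A - A = {a - a' : a, a' ∈ A}.
Compute a - a' for each ordered pair (a, a'):
a = -2: -2--2=0, -2-3=-5, -2-5=-7, -2-6=-8, -2-7=-9
a = 3: 3--2=5, 3-3=0, 3-5=-2, 3-6=-3, 3-7=-4
a = 5: 5--2=7, 5-3=2, 5-5=0, 5-6=-1, 5-7=-2
a = 6: 6--2=8, 6-3=3, 6-5=1, 6-6=0, 6-7=-1
a = 7: 7--2=9, 7-3=4, 7-5=2, 7-6=1, 7-7=0
Collecting distinct values (and noting 0 appears from a-a):
A - A = {-9, -8, -7, -5, -4, -3, -2, -1, 0, 1, 2, 3, 4, 5, 7, 8, 9}
|A - A| = 17

A - A = {-9, -8, -7, -5, -4, -3, -2, -1, 0, 1, 2, 3, 4, 5, 7, 8, 9}


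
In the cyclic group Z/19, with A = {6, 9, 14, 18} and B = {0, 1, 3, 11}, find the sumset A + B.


Work in Z/19Z: reduce every sum a + b modulo 19.
Enumerate all 16 pairs:
a = 6: 6+0=6, 6+1=7, 6+3=9, 6+11=17
a = 9: 9+0=9, 9+1=10, 9+3=12, 9+11=1
a = 14: 14+0=14, 14+1=15, 14+3=17, 14+11=6
a = 18: 18+0=18, 18+1=0, 18+3=2, 18+11=10
Distinct residues collected: {0, 1, 2, 6, 7, 9, 10, 12, 14, 15, 17, 18}
|A + B| = 12 (out of 19 total residues).

A + B = {0, 1, 2, 6, 7, 9, 10, 12, 14, 15, 17, 18}


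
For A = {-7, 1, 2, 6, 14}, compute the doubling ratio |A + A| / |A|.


|A| = 5.
Compute A + A by enumerating all 25 pairs.
A + A = {-14, -6, -5, -1, 2, 3, 4, 7, 8, 12, 15, 16, 20, 28}, so |A + A| = 14.
K = |A + A| / |A| = 14/5 (already in lowest terms) ≈ 2.8000.
Reference: AP of size 5 gives K = 9/5 ≈ 1.8000; a fully generic set of size 5 gives K ≈ 3.0000.

|A| = 5, |A + A| = 14, K = 14/5.


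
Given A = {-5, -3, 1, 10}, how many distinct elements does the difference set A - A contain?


A - A = {a - a' : a, a' ∈ A}; |A| = 4.
Bounds: 2|A|-1 ≤ |A - A| ≤ |A|² - |A| + 1, i.e. 7 ≤ |A - A| ≤ 13.
Note: 0 ∈ A - A always (from a - a). The set is symmetric: if d ∈ A - A then -d ∈ A - A.
Enumerate nonzero differences d = a - a' with a > a' (then include -d):
Positive differences: {2, 4, 6, 9, 13, 15}
Full difference set: {0} ∪ (positive diffs) ∪ (negative diffs).
|A - A| = 1 + 2·6 = 13 (matches direct enumeration: 13).

|A - A| = 13


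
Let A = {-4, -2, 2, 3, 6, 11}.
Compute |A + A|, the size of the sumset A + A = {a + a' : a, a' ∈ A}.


A + A = {a + a' : a, a' ∈ A}; |A| = 6.
General bounds: 2|A| - 1 ≤ |A + A| ≤ |A|(|A|+1)/2, i.e. 11 ≤ |A + A| ≤ 21.
Lower bound 2|A|-1 is attained iff A is an arithmetic progression.
Enumerate sums a + a' for a ≤ a' (symmetric, so this suffices):
a = -4: -4+-4=-8, -4+-2=-6, -4+2=-2, -4+3=-1, -4+6=2, -4+11=7
a = -2: -2+-2=-4, -2+2=0, -2+3=1, -2+6=4, -2+11=9
a = 2: 2+2=4, 2+3=5, 2+6=8, 2+11=13
a = 3: 3+3=6, 3+6=9, 3+11=14
a = 6: 6+6=12, 6+11=17
a = 11: 11+11=22
Distinct sums: {-8, -6, -4, -2, -1, 0, 1, 2, 4, 5, 6, 7, 8, 9, 12, 13, 14, 17, 22}
|A + A| = 19

|A + A| = 19


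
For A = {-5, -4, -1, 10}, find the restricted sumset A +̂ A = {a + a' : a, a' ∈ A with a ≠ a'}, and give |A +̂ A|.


Restricted sumset: A +̂ A = {a + a' : a ∈ A, a' ∈ A, a ≠ a'}.
Equivalently, take A + A and drop any sum 2a that is achievable ONLY as a + a for a ∈ A (i.e. sums representable only with equal summands).
Enumerate pairs (a, a') with a < a' (symmetric, so each unordered pair gives one sum; this covers all a ≠ a'):
  -5 + -4 = -9
  -5 + -1 = -6
  -5 + 10 = 5
  -4 + -1 = -5
  -4 + 10 = 6
  -1 + 10 = 9
Collected distinct sums: {-9, -6, -5, 5, 6, 9}
|A +̂ A| = 6
(Reference bound: |A +̂ A| ≥ 2|A| - 3 for |A| ≥ 2, with |A| = 4 giving ≥ 5.)

|A +̂ A| = 6


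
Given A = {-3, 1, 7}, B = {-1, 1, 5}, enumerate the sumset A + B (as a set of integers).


A + B = {a + b : a ∈ A, b ∈ B}.
Enumerate all |A|·|B| = 3·3 = 9 pairs (a, b) and collect distinct sums.
a = -3: -3+-1=-4, -3+1=-2, -3+5=2
a = 1: 1+-1=0, 1+1=2, 1+5=6
a = 7: 7+-1=6, 7+1=8, 7+5=12
Collecting distinct sums: A + B = {-4, -2, 0, 2, 6, 8, 12}
|A + B| = 7

A + B = {-4, -2, 0, 2, 6, 8, 12}


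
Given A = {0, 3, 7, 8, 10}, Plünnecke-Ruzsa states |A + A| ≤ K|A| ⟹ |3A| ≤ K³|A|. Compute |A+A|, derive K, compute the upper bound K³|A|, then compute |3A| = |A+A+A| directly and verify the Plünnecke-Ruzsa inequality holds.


|A| = 5.
Step 1: Compute A + A by enumerating all 25 pairs.
A + A = {0, 3, 6, 7, 8, 10, 11, 13, 14, 15, 16, 17, 18, 20}, so |A + A| = 14.
Step 2: Doubling constant K = |A + A|/|A| = 14/5 = 14/5 ≈ 2.8000.
Step 3: Plünnecke-Ruzsa gives |3A| ≤ K³·|A| = (2.8000)³ · 5 ≈ 109.7600.
Step 4: Compute 3A = A + A + A directly by enumerating all triples (a,b,c) ∈ A³; |3A| = 25.
Step 5: Check 25 ≤ 109.7600? Yes ✓.

K = 14/5, Plünnecke-Ruzsa bound K³|A| ≈ 109.7600, |3A| = 25, inequality holds.


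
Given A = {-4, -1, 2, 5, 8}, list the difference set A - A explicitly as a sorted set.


A - A = {a - a' : a, a' ∈ A}.
Compute a - a' for each ordered pair (a, a'):
a = -4: -4--4=0, -4--1=-3, -4-2=-6, -4-5=-9, -4-8=-12
a = -1: -1--4=3, -1--1=0, -1-2=-3, -1-5=-6, -1-8=-9
a = 2: 2--4=6, 2--1=3, 2-2=0, 2-5=-3, 2-8=-6
a = 5: 5--4=9, 5--1=6, 5-2=3, 5-5=0, 5-8=-3
a = 8: 8--4=12, 8--1=9, 8-2=6, 8-5=3, 8-8=0
Collecting distinct values (and noting 0 appears from a-a):
A - A = {-12, -9, -6, -3, 0, 3, 6, 9, 12}
|A - A| = 9

A - A = {-12, -9, -6, -3, 0, 3, 6, 9, 12}


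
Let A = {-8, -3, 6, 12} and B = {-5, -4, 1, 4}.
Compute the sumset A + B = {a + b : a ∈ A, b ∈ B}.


A + B = {a + b : a ∈ A, b ∈ B}.
Enumerate all |A|·|B| = 4·4 = 16 pairs (a, b) and collect distinct sums.
a = -8: -8+-5=-13, -8+-4=-12, -8+1=-7, -8+4=-4
a = -3: -3+-5=-8, -3+-4=-7, -3+1=-2, -3+4=1
a = 6: 6+-5=1, 6+-4=2, 6+1=7, 6+4=10
a = 12: 12+-5=7, 12+-4=8, 12+1=13, 12+4=16
Collecting distinct sums: A + B = {-13, -12, -8, -7, -4, -2, 1, 2, 7, 8, 10, 13, 16}
|A + B| = 13

A + B = {-13, -12, -8, -7, -4, -2, 1, 2, 7, 8, 10, 13, 16}


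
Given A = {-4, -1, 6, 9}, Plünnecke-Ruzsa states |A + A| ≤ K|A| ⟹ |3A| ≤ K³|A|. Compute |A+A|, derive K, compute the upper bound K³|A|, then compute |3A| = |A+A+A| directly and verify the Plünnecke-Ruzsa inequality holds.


|A| = 4.
Step 1: Compute A + A by enumerating all 16 pairs.
A + A = {-8, -5, -2, 2, 5, 8, 12, 15, 18}, so |A + A| = 9.
Step 2: Doubling constant K = |A + A|/|A| = 9/4 = 9/4 ≈ 2.2500.
Step 3: Plünnecke-Ruzsa gives |3A| ≤ K³·|A| = (2.2500)³ · 4 ≈ 45.5625.
Step 4: Compute 3A = A + A + A directly by enumerating all triples (a,b,c) ∈ A³; |3A| = 16.
Step 5: Check 16 ≤ 45.5625? Yes ✓.

K = 9/4, Plünnecke-Ruzsa bound K³|A| ≈ 45.5625, |3A| = 16, inequality holds.


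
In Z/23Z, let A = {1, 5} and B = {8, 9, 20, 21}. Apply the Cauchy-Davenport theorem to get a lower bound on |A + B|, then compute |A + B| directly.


Cauchy-Davenport: |A + B| ≥ min(p, |A| + |B| - 1) for A, B nonempty in Z/pZ.
|A| = 2, |B| = 4, p = 23.
CD lower bound = min(23, 2 + 4 - 1) = min(23, 5) = 5.
Compute A + B mod 23 directly:
a = 1: 1+8=9, 1+9=10, 1+20=21, 1+21=22
a = 5: 5+8=13, 5+9=14, 5+20=2, 5+21=3
A + B = {2, 3, 9, 10, 13, 14, 21, 22}, so |A + B| = 8.
Verify: 8 ≥ 5? Yes ✓.

CD lower bound = 5, actual |A + B| = 8.


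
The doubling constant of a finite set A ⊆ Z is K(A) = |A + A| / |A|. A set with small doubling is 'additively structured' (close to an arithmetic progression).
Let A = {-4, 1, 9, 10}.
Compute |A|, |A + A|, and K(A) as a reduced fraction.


|A| = 4.
Compute A + A by enumerating all 16 pairs.
A + A = {-8, -3, 2, 5, 6, 10, 11, 18, 19, 20}, so |A + A| = 10.
K = |A + A| / |A| = 10/4 = 5/2 ≈ 2.5000.
Reference: AP of size 4 gives K = 7/4 ≈ 1.7500; a fully generic set of size 4 gives K ≈ 2.5000.

|A| = 4, |A + A| = 10, K = 10/4 = 5/2.


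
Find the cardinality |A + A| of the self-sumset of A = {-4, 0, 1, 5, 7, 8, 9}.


A + A = {a + a' : a, a' ∈ A}; |A| = 7.
General bounds: 2|A| - 1 ≤ |A + A| ≤ |A|(|A|+1)/2, i.e. 13 ≤ |A + A| ≤ 28.
Lower bound 2|A|-1 is attained iff A is an arithmetic progression.
Enumerate sums a + a' for a ≤ a' (symmetric, so this suffices):
a = -4: -4+-4=-8, -4+0=-4, -4+1=-3, -4+5=1, -4+7=3, -4+8=4, -4+9=5
a = 0: 0+0=0, 0+1=1, 0+5=5, 0+7=7, 0+8=8, 0+9=9
a = 1: 1+1=2, 1+5=6, 1+7=8, 1+8=9, 1+9=10
a = 5: 5+5=10, 5+7=12, 5+8=13, 5+9=14
a = 7: 7+7=14, 7+8=15, 7+9=16
a = 8: 8+8=16, 8+9=17
a = 9: 9+9=18
Distinct sums: {-8, -4, -3, 0, 1, 2, 3, 4, 5, 6, 7, 8, 9, 10, 12, 13, 14, 15, 16, 17, 18}
|A + A| = 21

|A + A| = 21


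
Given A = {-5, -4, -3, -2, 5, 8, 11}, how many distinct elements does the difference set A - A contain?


A - A = {a - a' : a, a' ∈ A}; |A| = 7.
Bounds: 2|A|-1 ≤ |A - A| ≤ |A|² - |A| + 1, i.e. 13 ≤ |A - A| ≤ 43.
Note: 0 ∈ A - A always (from a - a). The set is symmetric: if d ∈ A - A then -d ∈ A - A.
Enumerate nonzero differences d = a - a' with a > a' (then include -d):
Positive differences: {1, 2, 3, 6, 7, 8, 9, 10, 11, 12, 13, 14, 15, 16}
Full difference set: {0} ∪ (positive diffs) ∪ (negative diffs).
|A - A| = 1 + 2·14 = 29 (matches direct enumeration: 29).

|A - A| = 29


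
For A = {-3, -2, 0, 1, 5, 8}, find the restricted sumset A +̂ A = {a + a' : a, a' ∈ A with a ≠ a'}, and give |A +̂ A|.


Restricted sumset: A +̂ A = {a + a' : a ∈ A, a' ∈ A, a ≠ a'}.
Equivalently, take A + A and drop any sum 2a that is achievable ONLY as a + a for a ∈ A (i.e. sums representable only with equal summands).
Enumerate pairs (a, a') with a < a' (symmetric, so each unordered pair gives one sum; this covers all a ≠ a'):
  -3 + -2 = -5
  -3 + 0 = -3
  -3 + 1 = -2
  -3 + 5 = 2
  -3 + 8 = 5
  -2 + 0 = -2
  -2 + 1 = -1
  -2 + 5 = 3
  -2 + 8 = 6
  0 + 1 = 1
  0 + 5 = 5
  0 + 8 = 8
  1 + 5 = 6
  1 + 8 = 9
  5 + 8 = 13
Collected distinct sums: {-5, -3, -2, -1, 1, 2, 3, 5, 6, 8, 9, 13}
|A +̂ A| = 12
(Reference bound: |A +̂ A| ≥ 2|A| - 3 for |A| ≥ 2, with |A| = 6 giving ≥ 9.)

|A +̂ A| = 12


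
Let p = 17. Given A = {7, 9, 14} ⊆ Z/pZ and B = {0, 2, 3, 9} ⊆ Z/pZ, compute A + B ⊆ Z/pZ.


Work in Z/17Z: reduce every sum a + b modulo 17.
Enumerate all 12 pairs:
a = 7: 7+0=7, 7+2=9, 7+3=10, 7+9=16
a = 9: 9+0=9, 9+2=11, 9+3=12, 9+9=1
a = 14: 14+0=14, 14+2=16, 14+3=0, 14+9=6
Distinct residues collected: {0, 1, 6, 7, 9, 10, 11, 12, 14, 16}
|A + B| = 10 (out of 17 total residues).

A + B = {0, 1, 6, 7, 9, 10, 11, 12, 14, 16}


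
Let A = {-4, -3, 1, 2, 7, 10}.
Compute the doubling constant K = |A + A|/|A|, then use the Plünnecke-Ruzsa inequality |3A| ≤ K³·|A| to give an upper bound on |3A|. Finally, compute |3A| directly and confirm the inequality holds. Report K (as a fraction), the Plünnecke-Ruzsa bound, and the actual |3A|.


|A| = 6.
Step 1: Compute A + A by enumerating all 36 pairs.
A + A = {-8, -7, -6, -3, -2, -1, 2, 3, 4, 6, 7, 8, 9, 11, 12, 14, 17, 20}, so |A + A| = 18.
Step 2: Doubling constant K = |A + A|/|A| = 18/6 = 18/6 ≈ 3.0000.
Step 3: Plünnecke-Ruzsa gives |3A| ≤ K³·|A| = (3.0000)³ · 6 ≈ 162.0000.
Step 4: Compute 3A = A + A + A directly by enumerating all triples (a,b,c) ∈ A³; |3A| = 35.
Step 5: Check 35 ≤ 162.0000? Yes ✓.

K = 18/6, Plünnecke-Ruzsa bound K³|A| ≈ 162.0000, |3A| = 35, inequality holds.


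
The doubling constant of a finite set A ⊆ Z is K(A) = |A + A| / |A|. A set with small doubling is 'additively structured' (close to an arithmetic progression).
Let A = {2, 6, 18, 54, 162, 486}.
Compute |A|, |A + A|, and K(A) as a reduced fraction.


|A| = 6.
Compute A + A by enumerating all 36 pairs.
A + A = {4, 8, 12, 20, 24, 36, 56, 60, 72, 108, 164, 168, 180, 216, 324, 488, 492, 504, 540, 648, 972}, so |A + A| = 21.
K = |A + A| / |A| = 21/6 = 7/2 ≈ 3.5000.
Reference: AP of size 6 gives K = 11/6 ≈ 1.8333; a fully generic set of size 6 gives K ≈ 3.5000.

|A| = 6, |A + A| = 21, K = 21/6 = 7/2.


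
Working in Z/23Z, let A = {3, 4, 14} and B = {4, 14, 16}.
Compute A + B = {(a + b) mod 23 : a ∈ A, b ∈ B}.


Work in Z/23Z: reduce every sum a + b modulo 23.
Enumerate all 9 pairs:
a = 3: 3+4=7, 3+14=17, 3+16=19
a = 4: 4+4=8, 4+14=18, 4+16=20
a = 14: 14+4=18, 14+14=5, 14+16=7
Distinct residues collected: {5, 7, 8, 17, 18, 19, 20}
|A + B| = 7 (out of 23 total residues).

A + B = {5, 7, 8, 17, 18, 19, 20}


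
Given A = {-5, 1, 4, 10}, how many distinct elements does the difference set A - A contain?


A - A = {a - a' : a, a' ∈ A}; |A| = 4.
Bounds: 2|A|-1 ≤ |A - A| ≤ |A|² - |A| + 1, i.e. 7 ≤ |A - A| ≤ 13.
Note: 0 ∈ A - A always (from a - a). The set is symmetric: if d ∈ A - A then -d ∈ A - A.
Enumerate nonzero differences d = a - a' with a > a' (then include -d):
Positive differences: {3, 6, 9, 15}
Full difference set: {0} ∪ (positive diffs) ∪ (negative diffs).
|A - A| = 1 + 2·4 = 9 (matches direct enumeration: 9).

|A - A| = 9


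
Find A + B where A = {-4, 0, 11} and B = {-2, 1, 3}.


A + B = {a + b : a ∈ A, b ∈ B}.
Enumerate all |A|·|B| = 3·3 = 9 pairs (a, b) and collect distinct sums.
a = -4: -4+-2=-6, -4+1=-3, -4+3=-1
a = 0: 0+-2=-2, 0+1=1, 0+3=3
a = 11: 11+-2=9, 11+1=12, 11+3=14
Collecting distinct sums: A + B = {-6, -3, -2, -1, 1, 3, 9, 12, 14}
|A + B| = 9

A + B = {-6, -3, -2, -1, 1, 3, 9, 12, 14}


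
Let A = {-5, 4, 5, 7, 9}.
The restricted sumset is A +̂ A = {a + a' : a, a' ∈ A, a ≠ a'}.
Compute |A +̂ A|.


Restricted sumset: A +̂ A = {a + a' : a ∈ A, a' ∈ A, a ≠ a'}.
Equivalently, take A + A and drop any sum 2a that is achievable ONLY as a + a for a ∈ A (i.e. sums representable only with equal summands).
Enumerate pairs (a, a') with a < a' (symmetric, so each unordered pair gives one sum; this covers all a ≠ a'):
  -5 + 4 = -1
  -5 + 5 = 0
  -5 + 7 = 2
  -5 + 9 = 4
  4 + 5 = 9
  4 + 7 = 11
  4 + 9 = 13
  5 + 7 = 12
  5 + 9 = 14
  7 + 9 = 16
Collected distinct sums: {-1, 0, 2, 4, 9, 11, 12, 13, 14, 16}
|A +̂ A| = 10
(Reference bound: |A +̂ A| ≥ 2|A| - 3 for |A| ≥ 2, with |A| = 5 giving ≥ 7.)

|A +̂ A| = 10


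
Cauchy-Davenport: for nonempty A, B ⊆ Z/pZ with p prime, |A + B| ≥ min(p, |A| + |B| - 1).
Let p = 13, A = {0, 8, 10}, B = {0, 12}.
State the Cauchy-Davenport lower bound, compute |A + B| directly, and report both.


Cauchy-Davenport: |A + B| ≥ min(p, |A| + |B| - 1) for A, B nonempty in Z/pZ.
|A| = 3, |B| = 2, p = 13.
CD lower bound = min(13, 3 + 2 - 1) = min(13, 4) = 4.
Compute A + B mod 13 directly:
a = 0: 0+0=0, 0+12=12
a = 8: 8+0=8, 8+12=7
a = 10: 10+0=10, 10+12=9
A + B = {0, 7, 8, 9, 10, 12}, so |A + B| = 6.
Verify: 6 ≥ 4? Yes ✓.

CD lower bound = 4, actual |A + B| = 6.


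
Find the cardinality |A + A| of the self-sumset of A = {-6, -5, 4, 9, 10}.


A + A = {a + a' : a, a' ∈ A}; |A| = 5.
General bounds: 2|A| - 1 ≤ |A + A| ≤ |A|(|A|+1)/2, i.e. 9 ≤ |A + A| ≤ 15.
Lower bound 2|A|-1 is attained iff A is an arithmetic progression.
Enumerate sums a + a' for a ≤ a' (symmetric, so this suffices):
a = -6: -6+-6=-12, -6+-5=-11, -6+4=-2, -6+9=3, -6+10=4
a = -5: -5+-5=-10, -5+4=-1, -5+9=4, -5+10=5
a = 4: 4+4=8, 4+9=13, 4+10=14
a = 9: 9+9=18, 9+10=19
a = 10: 10+10=20
Distinct sums: {-12, -11, -10, -2, -1, 3, 4, 5, 8, 13, 14, 18, 19, 20}
|A + A| = 14

|A + A| = 14


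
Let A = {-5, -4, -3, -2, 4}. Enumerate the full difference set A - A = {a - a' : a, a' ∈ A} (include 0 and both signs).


A - A = {a - a' : a, a' ∈ A}.
Compute a - a' for each ordered pair (a, a'):
a = -5: -5--5=0, -5--4=-1, -5--3=-2, -5--2=-3, -5-4=-9
a = -4: -4--5=1, -4--4=0, -4--3=-1, -4--2=-2, -4-4=-8
a = -3: -3--5=2, -3--4=1, -3--3=0, -3--2=-1, -3-4=-7
a = -2: -2--5=3, -2--4=2, -2--3=1, -2--2=0, -2-4=-6
a = 4: 4--5=9, 4--4=8, 4--3=7, 4--2=6, 4-4=0
Collecting distinct values (and noting 0 appears from a-a):
A - A = {-9, -8, -7, -6, -3, -2, -1, 0, 1, 2, 3, 6, 7, 8, 9}
|A - A| = 15

A - A = {-9, -8, -7, -6, -3, -2, -1, 0, 1, 2, 3, 6, 7, 8, 9}


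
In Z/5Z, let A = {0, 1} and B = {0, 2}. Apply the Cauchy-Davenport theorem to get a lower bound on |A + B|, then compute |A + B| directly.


Cauchy-Davenport: |A + B| ≥ min(p, |A| + |B| - 1) for A, B nonempty in Z/pZ.
|A| = 2, |B| = 2, p = 5.
CD lower bound = min(5, 2 + 2 - 1) = min(5, 3) = 3.
Compute A + B mod 5 directly:
a = 0: 0+0=0, 0+2=2
a = 1: 1+0=1, 1+2=3
A + B = {0, 1, 2, 3}, so |A + B| = 4.
Verify: 4 ≥ 3? Yes ✓.

CD lower bound = 3, actual |A + B| = 4.


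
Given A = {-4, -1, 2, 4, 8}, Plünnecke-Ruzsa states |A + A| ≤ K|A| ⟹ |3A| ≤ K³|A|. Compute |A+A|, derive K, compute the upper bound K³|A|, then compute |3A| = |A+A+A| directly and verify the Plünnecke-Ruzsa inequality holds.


|A| = 5.
Step 1: Compute A + A by enumerating all 25 pairs.
A + A = {-8, -5, -2, 0, 1, 3, 4, 6, 7, 8, 10, 12, 16}, so |A + A| = 13.
Step 2: Doubling constant K = |A + A|/|A| = 13/5 = 13/5 ≈ 2.6000.
Step 3: Plünnecke-Ruzsa gives |3A| ≤ K³·|A| = (2.6000)³ · 5 ≈ 87.8800.
Step 4: Compute 3A = A + A + A directly by enumerating all triples (a,b,c) ∈ A³; |3A| = 24.
Step 5: Check 24 ≤ 87.8800? Yes ✓.

K = 13/5, Plünnecke-Ruzsa bound K³|A| ≈ 87.8800, |3A| = 24, inequality holds.


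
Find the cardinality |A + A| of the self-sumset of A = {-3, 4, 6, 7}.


A + A = {a + a' : a, a' ∈ A}; |A| = 4.
General bounds: 2|A| - 1 ≤ |A + A| ≤ |A|(|A|+1)/2, i.e. 7 ≤ |A + A| ≤ 10.
Lower bound 2|A|-1 is attained iff A is an arithmetic progression.
Enumerate sums a + a' for a ≤ a' (symmetric, so this suffices):
a = -3: -3+-3=-6, -3+4=1, -3+6=3, -3+7=4
a = 4: 4+4=8, 4+6=10, 4+7=11
a = 6: 6+6=12, 6+7=13
a = 7: 7+7=14
Distinct sums: {-6, 1, 3, 4, 8, 10, 11, 12, 13, 14}
|A + A| = 10

|A + A| = 10


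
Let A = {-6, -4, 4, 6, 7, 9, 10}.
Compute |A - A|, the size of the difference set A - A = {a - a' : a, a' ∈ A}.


A - A = {a - a' : a, a' ∈ A}; |A| = 7.
Bounds: 2|A|-1 ≤ |A - A| ≤ |A|² - |A| + 1, i.e. 13 ≤ |A - A| ≤ 43.
Note: 0 ∈ A - A always (from a - a). The set is symmetric: if d ∈ A - A then -d ∈ A - A.
Enumerate nonzero differences d = a - a' with a > a' (then include -d):
Positive differences: {1, 2, 3, 4, 5, 6, 8, 10, 11, 12, 13, 14, 15, 16}
Full difference set: {0} ∪ (positive diffs) ∪ (negative diffs).
|A - A| = 1 + 2·14 = 29 (matches direct enumeration: 29).

|A - A| = 29


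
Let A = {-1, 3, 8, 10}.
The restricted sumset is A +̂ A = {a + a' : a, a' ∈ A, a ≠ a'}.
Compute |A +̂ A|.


Restricted sumset: A +̂ A = {a + a' : a ∈ A, a' ∈ A, a ≠ a'}.
Equivalently, take A + A and drop any sum 2a that is achievable ONLY as a + a for a ∈ A (i.e. sums representable only with equal summands).
Enumerate pairs (a, a') with a < a' (symmetric, so each unordered pair gives one sum; this covers all a ≠ a'):
  -1 + 3 = 2
  -1 + 8 = 7
  -1 + 10 = 9
  3 + 8 = 11
  3 + 10 = 13
  8 + 10 = 18
Collected distinct sums: {2, 7, 9, 11, 13, 18}
|A +̂ A| = 6
(Reference bound: |A +̂ A| ≥ 2|A| - 3 for |A| ≥ 2, with |A| = 4 giving ≥ 5.)

|A +̂ A| = 6


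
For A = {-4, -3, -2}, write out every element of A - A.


A - A = {a - a' : a, a' ∈ A}.
Compute a - a' for each ordered pair (a, a'):
a = -4: -4--4=0, -4--3=-1, -4--2=-2
a = -3: -3--4=1, -3--3=0, -3--2=-1
a = -2: -2--4=2, -2--3=1, -2--2=0
Collecting distinct values (and noting 0 appears from a-a):
A - A = {-2, -1, 0, 1, 2}
|A - A| = 5

A - A = {-2, -1, 0, 1, 2}


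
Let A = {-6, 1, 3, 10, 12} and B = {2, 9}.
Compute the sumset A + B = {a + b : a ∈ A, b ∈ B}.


A + B = {a + b : a ∈ A, b ∈ B}.
Enumerate all |A|·|B| = 5·2 = 10 pairs (a, b) and collect distinct sums.
a = -6: -6+2=-4, -6+9=3
a = 1: 1+2=3, 1+9=10
a = 3: 3+2=5, 3+9=12
a = 10: 10+2=12, 10+9=19
a = 12: 12+2=14, 12+9=21
Collecting distinct sums: A + B = {-4, 3, 5, 10, 12, 14, 19, 21}
|A + B| = 8

A + B = {-4, 3, 5, 10, 12, 14, 19, 21}


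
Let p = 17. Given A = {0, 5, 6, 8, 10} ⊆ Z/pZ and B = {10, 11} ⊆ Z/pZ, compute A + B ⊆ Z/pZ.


Work in Z/17Z: reduce every sum a + b modulo 17.
Enumerate all 10 pairs:
a = 0: 0+10=10, 0+11=11
a = 5: 5+10=15, 5+11=16
a = 6: 6+10=16, 6+11=0
a = 8: 8+10=1, 8+11=2
a = 10: 10+10=3, 10+11=4
Distinct residues collected: {0, 1, 2, 3, 4, 10, 11, 15, 16}
|A + B| = 9 (out of 17 total residues).

A + B = {0, 1, 2, 3, 4, 10, 11, 15, 16}


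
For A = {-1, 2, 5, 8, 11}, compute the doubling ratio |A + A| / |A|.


|A| = 5.
Compute A + A by enumerating all 25 pairs.
A + A = {-2, 1, 4, 7, 10, 13, 16, 19, 22}, so |A + A| = 9.
K = |A + A| / |A| = 9/5 (already in lowest terms) ≈ 1.8000.
Reference: AP of size 5 gives K = 9/5 ≈ 1.8000; a fully generic set of size 5 gives K ≈ 3.0000.

|A| = 5, |A + A| = 9, K = 9/5.


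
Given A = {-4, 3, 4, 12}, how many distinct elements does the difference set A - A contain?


A - A = {a - a' : a, a' ∈ A}; |A| = 4.
Bounds: 2|A|-1 ≤ |A - A| ≤ |A|² - |A| + 1, i.e. 7 ≤ |A - A| ≤ 13.
Note: 0 ∈ A - A always (from a - a). The set is symmetric: if d ∈ A - A then -d ∈ A - A.
Enumerate nonzero differences d = a - a' with a > a' (then include -d):
Positive differences: {1, 7, 8, 9, 16}
Full difference set: {0} ∪ (positive diffs) ∪ (negative diffs).
|A - A| = 1 + 2·5 = 11 (matches direct enumeration: 11).

|A - A| = 11


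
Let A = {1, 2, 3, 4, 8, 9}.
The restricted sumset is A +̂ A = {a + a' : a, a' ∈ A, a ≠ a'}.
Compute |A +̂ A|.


Restricted sumset: A +̂ A = {a + a' : a ∈ A, a' ∈ A, a ≠ a'}.
Equivalently, take A + A and drop any sum 2a that is achievable ONLY as a + a for a ∈ A (i.e. sums representable only with equal summands).
Enumerate pairs (a, a') with a < a' (symmetric, so each unordered pair gives one sum; this covers all a ≠ a'):
  1 + 2 = 3
  1 + 3 = 4
  1 + 4 = 5
  1 + 8 = 9
  1 + 9 = 10
  2 + 3 = 5
  2 + 4 = 6
  2 + 8 = 10
  2 + 9 = 11
  3 + 4 = 7
  3 + 8 = 11
  3 + 9 = 12
  4 + 8 = 12
  4 + 9 = 13
  8 + 9 = 17
Collected distinct sums: {3, 4, 5, 6, 7, 9, 10, 11, 12, 13, 17}
|A +̂ A| = 11
(Reference bound: |A +̂ A| ≥ 2|A| - 3 for |A| ≥ 2, with |A| = 6 giving ≥ 9.)

|A +̂ A| = 11


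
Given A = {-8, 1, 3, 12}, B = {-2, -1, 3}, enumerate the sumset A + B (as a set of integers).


A + B = {a + b : a ∈ A, b ∈ B}.
Enumerate all |A|·|B| = 4·3 = 12 pairs (a, b) and collect distinct sums.
a = -8: -8+-2=-10, -8+-1=-9, -8+3=-5
a = 1: 1+-2=-1, 1+-1=0, 1+3=4
a = 3: 3+-2=1, 3+-1=2, 3+3=6
a = 12: 12+-2=10, 12+-1=11, 12+3=15
Collecting distinct sums: A + B = {-10, -9, -5, -1, 0, 1, 2, 4, 6, 10, 11, 15}
|A + B| = 12

A + B = {-10, -9, -5, -1, 0, 1, 2, 4, 6, 10, 11, 15}


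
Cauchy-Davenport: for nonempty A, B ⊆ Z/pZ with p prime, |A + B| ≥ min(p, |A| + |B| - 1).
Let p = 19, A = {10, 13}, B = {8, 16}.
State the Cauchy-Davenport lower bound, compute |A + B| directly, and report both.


Cauchy-Davenport: |A + B| ≥ min(p, |A| + |B| - 1) for A, B nonempty in Z/pZ.
|A| = 2, |B| = 2, p = 19.
CD lower bound = min(19, 2 + 2 - 1) = min(19, 3) = 3.
Compute A + B mod 19 directly:
a = 10: 10+8=18, 10+16=7
a = 13: 13+8=2, 13+16=10
A + B = {2, 7, 10, 18}, so |A + B| = 4.
Verify: 4 ≥ 3? Yes ✓.

CD lower bound = 3, actual |A + B| = 4.


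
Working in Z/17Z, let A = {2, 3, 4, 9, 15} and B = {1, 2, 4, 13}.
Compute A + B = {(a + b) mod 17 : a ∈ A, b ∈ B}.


Work in Z/17Z: reduce every sum a + b modulo 17.
Enumerate all 20 pairs:
a = 2: 2+1=3, 2+2=4, 2+4=6, 2+13=15
a = 3: 3+1=4, 3+2=5, 3+4=7, 3+13=16
a = 4: 4+1=5, 4+2=6, 4+4=8, 4+13=0
a = 9: 9+1=10, 9+2=11, 9+4=13, 9+13=5
a = 15: 15+1=16, 15+2=0, 15+4=2, 15+13=11
Distinct residues collected: {0, 2, 3, 4, 5, 6, 7, 8, 10, 11, 13, 15, 16}
|A + B| = 13 (out of 17 total residues).

A + B = {0, 2, 3, 4, 5, 6, 7, 8, 10, 11, 13, 15, 16}


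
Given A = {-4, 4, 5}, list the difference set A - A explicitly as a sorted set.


A - A = {a - a' : a, a' ∈ A}.
Compute a - a' for each ordered pair (a, a'):
a = -4: -4--4=0, -4-4=-8, -4-5=-9
a = 4: 4--4=8, 4-4=0, 4-5=-1
a = 5: 5--4=9, 5-4=1, 5-5=0
Collecting distinct values (and noting 0 appears from a-a):
A - A = {-9, -8, -1, 0, 1, 8, 9}
|A - A| = 7

A - A = {-9, -8, -1, 0, 1, 8, 9}


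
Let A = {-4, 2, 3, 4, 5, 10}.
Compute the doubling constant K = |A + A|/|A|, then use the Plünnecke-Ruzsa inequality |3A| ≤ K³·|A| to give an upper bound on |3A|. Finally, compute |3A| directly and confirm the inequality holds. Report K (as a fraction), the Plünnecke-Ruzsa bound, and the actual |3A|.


|A| = 6.
Step 1: Compute A + A by enumerating all 36 pairs.
A + A = {-8, -2, -1, 0, 1, 4, 5, 6, 7, 8, 9, 10, 12, 13, 14, 15, 20}, so |A + A| = 17.
Step 2: Doubling constant K = |A + A|/|A| = 17/6 = 17/6 ≈ 2.8333.
Step 3: Plünnecke-Ruzsa gives |3A| ≤ K³·|A| = (2.8333)³ · 6 ≈ 136.4722.
Step 4: Compute 3A = A + A + A directly by enumerating all triples (a,b,c) ∈ A³; |3A| = 31.
Step 5: Check 31 ≤ 136.4722? Yes ✓.

K = 17/6, Plünnecke-Ruzsa bound K³|A| ≈ 136.4722, |3A| = 31, inequality holds.


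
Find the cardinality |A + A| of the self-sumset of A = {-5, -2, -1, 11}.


A + A = {a + a' : a, a' ∈ A}; |A| = 4.
General bounds: 2|A| - 1 ≤ |A + A| ≤ |A|(|A|+1)/2, i.e. 7 ≤ |A + A| ≤ 10.
Lower bound 2|A|-1 is attained iff A is an arithmetic progression.
Enumerate sums a + a' for a ≤ a' (symmetric, so this suffices):
a = -5: -5+-5=-10, -5+-2=-7, -5+-1=-6, -5+11=6
a = -2: -2+-2=-4, -2+-1=-3, -2+11=9
a = -1: -1+-1=-2, -1+11=10
a = 11: 11+11=22
Distinct sums: {-10, -7, -6, -4, -3, -2, 6, 9, 10, 22}
|A + A| = 10

|A + A| = 10


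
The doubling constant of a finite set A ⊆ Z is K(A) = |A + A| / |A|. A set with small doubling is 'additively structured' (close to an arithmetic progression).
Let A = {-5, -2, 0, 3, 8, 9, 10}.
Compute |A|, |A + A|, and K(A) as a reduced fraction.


|A| = 7.
Compute A + A by enumerating all 49 pairs.
A + A = {-10, -7, -5, -4, -2, 0, 1, 3, 4, 5, 6, 7, 8, 9, 10, 11, 12, 13, 16, 17, 18, 19, 20}, so |A + A| = 23.
K = |A + A| / |A| = 23/7 (already in lowest terms) ≈ 3.2857.
Reference: AP of size 7 gives K = 13/7 ≈ 1.8571; a fully generic set of size 7 gives K ≈ 4.0000.

|A| = 7, |A + A| = 23, K = 23/7.


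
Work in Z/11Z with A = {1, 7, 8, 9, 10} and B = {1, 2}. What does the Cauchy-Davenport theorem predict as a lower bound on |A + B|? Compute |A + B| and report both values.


Cauchy-Davenport: |A + B| ≥ min(p, |A| + |B| - 1) for A, B nonempty in Z/pZ.
|A| = 5, |B| = 2, p = 11.
CD lower bound = min(11, 5 + 2 - 1) = min(11, 6) = 6.
Compute A + B mod 11 directly:
a = 1: 1+1=2, 1+2=3
a = 7: 7+1=8, 7+2=9
a = 8: 8+1=9, 8+2=10
a = 9: 9+1=10, 9+2=0
a = 10: 10+1=0, 10+2=1
A + B = {0, 1, 2, 3, 8, 9, 10}, so |A + B| = 7.
Verify: 7 ≥ 6? Yes ✓.

CD lower bound = 6, actual |A + B| = 7.


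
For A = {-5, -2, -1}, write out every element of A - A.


A - A = {a - a' : a, a' ∈ A}.
Compute a - a' for each ordered pair (a, a'):
a = -5: -5--5=0, -5--2=-3, -5--1=-4
a = -2: -2--5=3, -2--2=0, -2--1=-1
a = -1: -1--5=4, -1--2=1, -1--1=0
Collecting distinct values (and noting 0 appears from a-a):
A - A = {-4, -3, -1, 0, 1, 3, 4}
|A - A| = 7

A - A = {-4, -3, -1, 0, 1, 3, 4}


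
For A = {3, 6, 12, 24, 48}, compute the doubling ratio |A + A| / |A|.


|A| = 5.
Compute A + A by enumerating all 25 pairs.
A + A = {6, 9, 12, 15, 18, 24, 27, 30, 36, 48, 51, 54, 60, 72, 96}, so |A + A| = 15.
K = |A + A| / |A| = 15/5 = 3/1 ≈ 3.0000.
Reference: AP of size 5 gives K = 9/5 ≈ 1.8000; a fully generic set of size 5 gives K ≈ 3.0000.

|A| = 5, |A + A| = 15, K = 15/5 = 3/1.


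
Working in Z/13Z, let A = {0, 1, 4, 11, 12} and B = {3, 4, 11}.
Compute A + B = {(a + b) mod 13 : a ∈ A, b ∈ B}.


Work in Z/13Z: reduce every sum a + b modulo 13.
Enumerate all 15 pairs:
a = 0: 0+3=3, 0+4=4, 0+11=11
a = 1: 1+3=4, 1+4=5, 1+11=12
a = 4: 4+3=7, 4+4=8, 4+11=2
a = 11: 11+3=1, 11+4=2, 11+11=9
a = 12: 12+3=2, 12+4=3, 12+11=10
Distinct residues collected: {1, 2, 3, 4, 5, 7, 8, 9, 10, 11, 12}
|A + B| = 11 (out of 13 total residues).

A + B = {1, 2, 3, 4, 5, 7, 8, 9, 10, 11, 12}


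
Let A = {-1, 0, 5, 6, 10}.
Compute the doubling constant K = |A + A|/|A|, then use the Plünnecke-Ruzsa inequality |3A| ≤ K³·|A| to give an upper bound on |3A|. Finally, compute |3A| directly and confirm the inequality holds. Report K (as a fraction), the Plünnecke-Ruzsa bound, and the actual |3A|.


|A| = 5.
Step 1: Compute A + A by enumerating all 25 pairs.
A + A = {-2, -1, 0, 4, 5, 6, 9, 10, 11, 12, 15, 16, 20}, so |A + A| = 13.
Step 2: Doubling constant K = |A + A|/|A| = 13/5 = 13/5 ≈ 2.6000.
Step 3: Plünnecke-Ruzsa gives |3A| ≤ K³·|A| = (2.6000)³ · 5 ≈ 87.8800.
Step 4: Compute 3A = A + A + A directly by enumerating all triples (a,b,c) ∈ A³; |3A| = 25.
Step 5: Check 25 ≤ 87.8800? Yes ✓.

K = 13/5, Plünnecke-Ruzsa bound K³|A| ≈ 87.8800, |3A| = 25, inequality holds.


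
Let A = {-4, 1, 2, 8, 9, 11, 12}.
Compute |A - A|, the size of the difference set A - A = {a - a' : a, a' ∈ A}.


A - A = {a - a' : a, a' ∈ A}; |A| = 7.
Bounds: 2|A|-1 ≤ |A - A| ≤ |A|² - |A| + 1, i.e. 13 ≤ |A - A| ≤ 43.
Note: 0 ∈ A - A always (from a - a). The set is symmetric: if d ∈ A - A then -d ∈ A - A.
Enumerate nonzero differences d = a - a' with a > a' (then include -d):
Positive differences: {1, 2, 3, 4, 5, 6, 7, 8, 9, 10, 11, 12, 13, 15, 16}
Full difference set: {0} ∪ (positive diffs) ∪ (negative diffs).
|A - A| = 1 + 2·15 = 31 (matches direct enumeration: 31).

|A - A| = 31


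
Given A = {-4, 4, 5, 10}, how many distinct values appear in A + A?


A + A = {a + a' : a, a' ∈ A}; |A| = 4.
General bounds: 2|A| - 1 ≤ |A + A| ≤ |A|(|A|+1)/2, i.e. 7 ≤ |A + A| ≤ 10.
Lower bound 2|A|-1 is attained iff A is an arithmetic progression.
Enumerate sums a + a' for a ≤ a' (symmetric, so this suffices):
a = -4: -4+-4=-8, -4+4=0, -4+5=1, -4+10=6
a = 4: 4+4=8, 4+5=9, 4+10=14
a = 5: 5+5=10, 5+10=15
a = 10: 10+10=20
Distinct sums: {-8, 0, 1, 6, 8, 9, 10, 14, 15, 20}
|A + A| = 10

|A + A| = 10


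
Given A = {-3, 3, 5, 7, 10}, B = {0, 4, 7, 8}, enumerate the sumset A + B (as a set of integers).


A + B = {a + b : a ∈ A, b ∈ B}.
Enumerate all |A|·|B| = 5·4 = 20 pairs (a, b) and collect distinct sums.
a = -3: -3+0=-3, -3+4=1, -3+7=4, -3+8=5
a = 3: 3+0=3, 3+4=7, 3+7=10, 3+8=11
a = 5: 5+0=5, 5+4=9, 5+7=12, 5+8=13
a = 7: 7+0=7, 7+4=11, 7+7=14, 7+8=15
a = 10: 10+0=10, 10+4=14, 10+7=17, 10+8=18
Collecting distinct sums: A + B = {-3, 1, 3, 4, 5, 7, 9, 10, 11, 12, 13, 14, 15, 17, 18}
|A + B| = 15

A + B = {-3, 1, 3, 4, 5, 7, 9, 10, 11, 12, 13, 14, 15, 17, 18}
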